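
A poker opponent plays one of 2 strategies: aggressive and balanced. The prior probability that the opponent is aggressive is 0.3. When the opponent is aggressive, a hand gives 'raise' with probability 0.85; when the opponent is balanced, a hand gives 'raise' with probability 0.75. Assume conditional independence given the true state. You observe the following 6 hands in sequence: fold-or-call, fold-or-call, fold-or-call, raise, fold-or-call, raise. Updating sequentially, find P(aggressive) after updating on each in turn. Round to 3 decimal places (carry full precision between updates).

0.067

Each posterior becomes the prior for the next update.
After 'fold-or-call': P(aggressive) = 0.15·0.3000 / (0.15·0.3000 + 0.25·0.7000) ≈ 0.2045
After 'fold-or-call': P(aggressive) = 0.15·0.2045 / (0.15·0.2045 + 0.25·0.7955) ≈ 0.1337
After 'fold-or-call': P(aggressive) = 0.15·0.1337 / (0.15·0.1337 + 0.25·0.8663) ≈ 0.0847
After 'raise': P(aggressive) = 0.85·0.0847 / (0.85·0.0847 + 0.75·0.9153) ≈ 0.0950
After 'fold-or-call': P(aggressive) = 0.15·0.0950 / (0.15·0.0950 + 0.25·0.9050) ≈ 0.0592
After 'raise': P(aggressive) = 0.85·0.0592 / (0.85·0.0592 + 0.75·0.9408) ≈ 0.0666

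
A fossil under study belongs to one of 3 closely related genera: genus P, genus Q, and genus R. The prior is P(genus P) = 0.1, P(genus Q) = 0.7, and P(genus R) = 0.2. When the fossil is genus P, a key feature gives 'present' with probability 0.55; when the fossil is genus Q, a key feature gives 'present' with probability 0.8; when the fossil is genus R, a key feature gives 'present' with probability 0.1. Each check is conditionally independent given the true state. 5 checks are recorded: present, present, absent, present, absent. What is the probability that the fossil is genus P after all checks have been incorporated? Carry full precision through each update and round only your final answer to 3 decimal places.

0.189

After 'present': normaliser = 0.55·0.1000 + 0.8·0.7000 + 0.1·0.2000; P(genus P) ≈ 0.0866, P(genus Q) ≈ 0.8819, P(genus R) ≈ 0.0315
After 'present': normaliser = 0.55·0.0866 + 0.8·0.8819 + 0.1·0.0315; P(genus P) ≈ 0.0630, P(genus Q) ≈ 0.9328, P(genus R) ≈ 0.0042
After 'absent': normaliser = 0.45·0.0630 + 0.2·0.9328 + 0.9·0.0042; P(genus P) ≈ 0.1296, P(genus Q) ≈ 0.8532, P(genus R) ≈ 0.0171
After 'present': normaliser = 0.55·0.1296 + 0.8·0.8532 + 0.1·0.0171; P(genus P) ≈ 0.0944, P(genus Q) ≈ 0.9034, P(genus R) ≈ 0.0023
After 'absent': normaliser = 0.45·0.0944 + 0.2·0.9034 + 0.9·0.0023; P(genus P) ≈ 0.1886, P(genus Q) ≈ 0.8024, P(genus R) ≈ 0.0091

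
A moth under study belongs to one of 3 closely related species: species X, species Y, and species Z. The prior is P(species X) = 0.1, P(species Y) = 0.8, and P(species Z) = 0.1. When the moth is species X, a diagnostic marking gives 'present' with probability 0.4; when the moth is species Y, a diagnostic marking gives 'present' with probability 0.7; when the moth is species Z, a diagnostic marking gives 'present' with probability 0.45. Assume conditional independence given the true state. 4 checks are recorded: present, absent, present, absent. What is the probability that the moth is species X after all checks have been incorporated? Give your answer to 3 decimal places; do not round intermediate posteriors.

After 'present': normaliser = 0.4·0.1000 + 0.7·0.8000 + 0.45·0.1000; P(species X) ≈ 0.0620, P(species Y) ≈ 0.8682, P(species Z) ≈ 0.0698
After 'absent': normaliser = 0.6·0.0620 + 0.3·0.8682 + 0.55·0.0698; P(species X) ≈ 0.1107, P(species Y) ≈ 0.7751, P(species Z) ≈ 0.1142
After 'present': normaliser = 0.4·0.1107 + 0.7·0.7751 + 0.45·0.1142; P(species X) ≈ 0.0694, P(species Y) ≈ 0.8501, P(species Z) ≈ 0.0805
After 'absent': normaliser = 0.6·0.0694 + 0.3·0.8501 + 0.55·0.0805; P(species X) ≈ 0.1221, P(species Y) ≈ 0.7480, P(species Z) ≈ 0.1299

0.122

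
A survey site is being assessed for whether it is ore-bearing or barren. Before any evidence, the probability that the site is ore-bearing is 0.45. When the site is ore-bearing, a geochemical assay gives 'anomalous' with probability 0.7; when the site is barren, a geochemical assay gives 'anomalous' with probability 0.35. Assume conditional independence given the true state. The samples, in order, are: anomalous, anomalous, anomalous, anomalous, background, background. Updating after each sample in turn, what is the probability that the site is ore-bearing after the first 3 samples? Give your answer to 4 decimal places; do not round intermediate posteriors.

After 'anomalous': P(ore) = 0.7·0.4500 / (0.7·0.4500 + 0.35·0.5500) ≈ 0.6207
After 'anomalous': P(ore) = 0.7·0.6207 / (0.7·0.6207 + 0.35·0.3793) ≈ 0.7660
After 'anomalous': P(ore) = 0.7·0.7660 / (0.7·0.7660 + 0.35·0.2340) ≈ 0.8675

0.8675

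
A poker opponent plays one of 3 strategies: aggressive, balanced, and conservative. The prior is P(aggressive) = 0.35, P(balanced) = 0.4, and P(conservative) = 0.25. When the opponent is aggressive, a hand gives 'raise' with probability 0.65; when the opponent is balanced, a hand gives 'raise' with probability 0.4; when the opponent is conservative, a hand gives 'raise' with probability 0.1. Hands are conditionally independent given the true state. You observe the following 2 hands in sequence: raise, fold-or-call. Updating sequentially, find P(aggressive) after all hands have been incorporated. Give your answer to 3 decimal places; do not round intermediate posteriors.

0.402

After 'raise': normaliser = 0.65·0.3500 + 0.4·0.4000 + 0.1·0.2500; P(aggressive) ≈ 0.5515, P(balanced) ≈ 0.3879, P(conservative) ≈ 0.0606
After 'fold-or-call': normaliser = 0.35·0.5515 + 0.6·0.3879 + 0.9·0.0606; P(aggressive) ≈ 0.4019, P(balanced) ≈ 0.4845, P(conservative) ≈ 0.1136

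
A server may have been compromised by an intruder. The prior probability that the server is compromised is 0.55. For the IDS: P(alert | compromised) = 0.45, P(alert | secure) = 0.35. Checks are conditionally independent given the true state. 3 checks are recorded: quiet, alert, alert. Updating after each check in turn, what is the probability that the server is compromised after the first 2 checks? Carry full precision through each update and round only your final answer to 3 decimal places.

After 'quiet': P(compromised) = 0.55·0.5500 / (0.55·0.5500 + 0.65·0.4500) ≈ 0.5084
After 'alert': P(compromised) = 0.45·0.5084 / (0.45·0.5084 + 0.35·0.4916) ≈ 0.5708

0.571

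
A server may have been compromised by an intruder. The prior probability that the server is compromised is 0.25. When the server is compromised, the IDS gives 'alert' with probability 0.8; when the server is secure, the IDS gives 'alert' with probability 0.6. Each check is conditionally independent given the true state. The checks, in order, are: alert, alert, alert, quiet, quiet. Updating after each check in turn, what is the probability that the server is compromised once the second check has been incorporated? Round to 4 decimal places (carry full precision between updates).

After 'alert': P(compromised) = 0.8·0.2500 / (0.8·0.2500 + 0.6·0.7500) ≈ 0.3077
After 'alert': P(compromised) = 0.8·0.3077 / (0.8·0.3077 + 0.6·0.6923) ≈ 0.3721

0.3721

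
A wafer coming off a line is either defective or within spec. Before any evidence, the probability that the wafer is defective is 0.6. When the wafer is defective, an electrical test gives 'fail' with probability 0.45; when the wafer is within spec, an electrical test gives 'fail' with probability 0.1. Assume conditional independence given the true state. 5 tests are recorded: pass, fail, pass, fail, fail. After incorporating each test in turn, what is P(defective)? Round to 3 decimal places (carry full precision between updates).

After 'pass': P(defective) = 0.55·0.6000 / (0.55·0.6000 + 0.9·0.4000) ≈ 0.4783
After 'fail': P(defective) = 0.45·0.4783 / (0.45·0.4783 + 0.1·0.5217) ≈ 0.8049
After 'pass': P(defective) = 0.55·0.8049 / (0.55·0.8049 + 0.9·0.1951) ≈ 0.7160
After 'fail': P(defective) = 0.45·0.7160 / (0.45·0.7160 + 0.1·0.2840) ≈ 0.9190
After 'fail': P(defective) = 0.45·0.9190 / (0.45·0.9190 + 0.1·0.0810) ≈ 0.9808

0.981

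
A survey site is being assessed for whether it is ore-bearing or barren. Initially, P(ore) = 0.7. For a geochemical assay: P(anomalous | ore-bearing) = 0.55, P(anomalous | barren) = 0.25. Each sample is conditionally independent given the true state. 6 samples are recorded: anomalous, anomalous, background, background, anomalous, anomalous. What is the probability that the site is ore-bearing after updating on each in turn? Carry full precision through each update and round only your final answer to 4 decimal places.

0.9516

Each posterior becomes the prior for the next update.
After 'anomalous': P(ore) = 0.55·0.7000 / (0.55·0.7000 + 0.25·0.3000) ≈ 0.8370
After 'anomalous': P(ore) = 0.55·0.8370 / (0.55·0.8370 + 0.25·0.1630) ≈ 0.9187
After 'background': P(ore) = 0.45·0.9187 / (0.45·0.9187 + 0.75·0.0813) ≈ 0.8714
After 'background': P(ore) = 0.45·0.8714 / (0.45·0.8714 + 0.75·0.1286) ≈ 0.8026
After 'anomalous': P(ore) = 0.55·0.8026 / (0.55·0.8026 + 0.25·0.1974) ≈ 0.8994
After 'anomalous': P(ore) = 0.55·0.8994 / (0.55·0.8994 + 0.25·0.1006) ≈ 0.9516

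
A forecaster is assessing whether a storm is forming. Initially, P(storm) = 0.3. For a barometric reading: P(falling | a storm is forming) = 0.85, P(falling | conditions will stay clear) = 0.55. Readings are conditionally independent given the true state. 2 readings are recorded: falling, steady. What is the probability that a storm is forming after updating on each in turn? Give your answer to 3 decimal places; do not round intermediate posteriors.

After 'falling': P(storm) = 0.85·0.3000 / (0.85·0.3000 + 0.55·0.7000) ≈ 0.3984
After 'steady': P(storm) = 0.15·0.3984 / (0.15·0.3984 + 0.45·0.6016) ≈ 0.1809

0.181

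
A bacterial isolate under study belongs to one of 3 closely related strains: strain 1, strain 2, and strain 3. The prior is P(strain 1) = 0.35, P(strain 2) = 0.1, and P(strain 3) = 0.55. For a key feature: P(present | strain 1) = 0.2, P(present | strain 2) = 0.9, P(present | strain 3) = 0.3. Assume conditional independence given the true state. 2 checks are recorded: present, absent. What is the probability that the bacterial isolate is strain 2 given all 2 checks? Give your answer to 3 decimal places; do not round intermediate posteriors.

After 'present': normaliser = 0.2·0.3500 + 0.9·0.1000 + 0.3·0.5500; P(strain 1) ≈ 0.2154, P(strain 2) ≈ 0.2769, P(strain 3) ≈ 0.5077
After 'absent': normaliser = 0.8·0.2154 + 0.1·0.2769 + 0.7·0.5077; P(strain 1) ≈ 0.3102, P(strain 2) ≈ 0.0499, P(strain 3) ≈ 0.6399

0.050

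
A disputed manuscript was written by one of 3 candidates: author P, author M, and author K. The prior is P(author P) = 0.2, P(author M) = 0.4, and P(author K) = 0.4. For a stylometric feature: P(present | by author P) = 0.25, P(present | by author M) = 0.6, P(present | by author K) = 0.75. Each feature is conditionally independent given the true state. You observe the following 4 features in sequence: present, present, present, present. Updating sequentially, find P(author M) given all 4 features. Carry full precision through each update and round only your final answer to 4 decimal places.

0.2893

Apply Bayes' rule sequentially, carrying P(author M) forward.
After 'present': normaliser = 0.25·0.2000 + 0.6·0.4000 + 0.75·0.4000; P(author P) ≈ 0.0847, P(author M) ≈ 0.4068, P(author K) ≈ 0.5085
After 'present': normaliser = 0.25·0.0847 + 0.6·0.4068 + 0.75·0.5085; P(author P) ≈ 0.0328, P(author M) ≈ 0.3775, P(author K) ≈ 0.5898
After 'present': normaliser = 0.25·0.0328 + 0.6·0.3775 + 0.75·0.5898; P(author P) ≈ 0.0121, P(author M) ≈ 0.3345, P(author K) ≈ 0.6534
After 'present': normaliser = 0.25·0.0121 + 0.6·0.3345 + 0.75·0.6534; P(author P) ≈ 0.0044, P(author M) ≈ 0.2893, P(author K) ≈ 0.7063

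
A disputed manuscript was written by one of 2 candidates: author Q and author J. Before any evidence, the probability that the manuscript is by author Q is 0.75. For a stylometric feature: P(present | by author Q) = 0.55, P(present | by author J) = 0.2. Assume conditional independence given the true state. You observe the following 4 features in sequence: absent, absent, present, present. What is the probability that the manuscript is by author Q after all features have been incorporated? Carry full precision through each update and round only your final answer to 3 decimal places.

0.878

After 'absent': P(author Q) = 0.45·0.7500 / (0.45·0.7500 + 0.8·0.2500) ≈ 0.6279
After 'absent': P(author Q) = 0.45·0.6279 / (0.45·0.6279 + 0.8·0.3721) ≈ 0.4870
After 'present': P(author Q) = 0.55·0.4870 / (0.55·0.4870 + 0.2·0.5130) ≈ 0.7230
After 'present': P(author Q) = 0.55·0.7230 / (0.55·0.7230 + 0.2·0.2770) ≈ 0.8777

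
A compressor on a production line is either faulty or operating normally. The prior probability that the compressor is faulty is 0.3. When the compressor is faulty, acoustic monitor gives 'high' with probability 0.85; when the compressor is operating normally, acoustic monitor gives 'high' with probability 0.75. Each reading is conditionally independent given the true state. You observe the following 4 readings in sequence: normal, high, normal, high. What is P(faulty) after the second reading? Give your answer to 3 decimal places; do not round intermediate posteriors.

Each posterior becomes the prior for the next update.
After 'normal': P(faulty) = 0.15·0.3000 / (0.15·0.3000 + 0.25·0.7000) ≈ 0.2045
After 'high': P(faulty) = 0.85·0.2045 / (0.85·0.2045 + 0.75·0.7955) ≈ 0.2257

0.226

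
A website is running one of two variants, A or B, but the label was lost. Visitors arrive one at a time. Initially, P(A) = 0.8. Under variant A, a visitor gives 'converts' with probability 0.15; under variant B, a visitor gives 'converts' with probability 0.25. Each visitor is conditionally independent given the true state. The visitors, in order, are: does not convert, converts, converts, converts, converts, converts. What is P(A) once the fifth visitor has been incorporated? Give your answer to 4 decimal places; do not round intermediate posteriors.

After 'does not convert': P(A) = 0.85·0.8000 / (0.85·0.8000 + 0.75·0.2000) ≈ 0.8193
After 'converts': P(A) = 0.15·0.8193 / (0.15·0.8193 + 0.25·0.1807) ≈ 0.7312
After 'converts': P(A) = 0.15·0.7312 / (0.15·0.7312 + 0.25·0.2688) ≈ 0.6201
After 'converts': P(A) = 0.15·0.6201 / (0.15·0.6201 + 0.25·0.3799) ≈ 0.4947
After 'converts': P(A) = 0.15·0.4947 / (0.15·0.4947 + 0.25·0.5053) ≈ 0.3701

0.3701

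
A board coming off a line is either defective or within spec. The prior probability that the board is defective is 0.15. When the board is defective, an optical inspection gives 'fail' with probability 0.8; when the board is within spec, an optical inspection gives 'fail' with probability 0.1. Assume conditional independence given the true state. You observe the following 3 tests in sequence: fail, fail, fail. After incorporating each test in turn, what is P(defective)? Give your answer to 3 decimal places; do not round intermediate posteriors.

0.989

Each posterior becomes the prior for the next update.
After 'fail': P(defective) = 0.8·0.1500 / (0.8·0.1500 + 0.1·0.8500) ≈ 0.5854
After 'fail': P(defective) = 0.8·0.5854 / (0.8·0.5854 + 0.1·0.4146) ≈ 0.9187
After 'fail': P(defective) = 0.8·0.9187 / (0.8·0.9187 + 0.1·0.0813) ≈ 0.9891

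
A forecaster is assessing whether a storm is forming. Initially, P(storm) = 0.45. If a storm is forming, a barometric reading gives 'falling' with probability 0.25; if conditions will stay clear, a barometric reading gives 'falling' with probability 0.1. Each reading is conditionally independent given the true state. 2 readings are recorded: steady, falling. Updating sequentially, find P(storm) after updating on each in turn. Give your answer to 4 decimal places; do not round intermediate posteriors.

Apply Bayes' rule sequentially, carrying P(storm) forward.
After 'steady': P(storm) = 0.75·0.4500 / (0.75·0.4500 + 0.9·0.5500) ≈ 0.4054
After 'falling': P(storm) = 0.25·0.4054 / (0.25·0.4054 + 0.1·0.5946) ≈ 0.6303

0.6303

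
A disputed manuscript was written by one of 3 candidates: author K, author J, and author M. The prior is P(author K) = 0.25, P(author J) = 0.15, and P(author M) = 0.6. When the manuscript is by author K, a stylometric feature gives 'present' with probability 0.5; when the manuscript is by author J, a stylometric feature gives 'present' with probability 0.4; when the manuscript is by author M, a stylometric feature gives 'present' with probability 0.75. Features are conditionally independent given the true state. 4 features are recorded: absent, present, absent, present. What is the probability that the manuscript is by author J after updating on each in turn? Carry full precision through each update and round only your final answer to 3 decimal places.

Each posterior becomes the prior for the next update.
After 'absent': normaliser = 0.5·0.2500 + 0.6·0.1500 + 0.25·0.6000; P(author K) ≈ 0.3425, P(author J) ≈ 0.2466, P(author M) ≈ 0.4110
After 'present': normaliser = 0.5·0.3425 + 0.4·0.2466 + 0.75·0.4110; P(author K) ≈ 0.2962, P(author J) ≈ 0.1706, P(author M) ≈ 0.5332
After 'absent': normaliser = 0.5·0.2962 + 0.6·0.1706 + 0.25·0.5332; P(author K) ≈ 0.3859, P(author J) ≈ 0.2667, P(author M) ≈ 0.3473
After 'present': normaliser = 0.5·0.3859 + 0.4·0.2667 + 0.75·0.3473; P(author K) ≈ 0.3445, P(author J) ≈ 0.1905, P(author M) ≈ 0.4650

0.190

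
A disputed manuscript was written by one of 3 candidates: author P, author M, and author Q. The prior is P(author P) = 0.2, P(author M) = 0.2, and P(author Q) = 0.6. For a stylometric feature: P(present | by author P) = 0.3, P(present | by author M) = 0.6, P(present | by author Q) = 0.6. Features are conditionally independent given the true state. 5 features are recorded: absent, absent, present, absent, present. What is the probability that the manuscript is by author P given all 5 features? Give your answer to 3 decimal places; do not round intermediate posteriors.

After 'absent': normaliser = 0.7·0.2000 + 0.4·0.2000 + 0.4·0.6000; P(author P) ≈ 0.3043, P(author M) ≈ 0.1739, P(author Q) ≈ 0.5217
After 'absent': normaliser = 0.7·0.3043 + 0.4·0.1739 + 0.4·0.5217; P(author P) ≈ 0.4336, P(author M) ≈ 0.1416, P(author Q) ≈ 0.4248
After 'present': normaliser = 0.3·0.4336 + 0.6·0.1416 + 0.6·0.4248; P(author P) ≈ 0.2768, P(author M) ≈ 0.1808, P(author Q) ≈ 0.5424
After 'absent': normaliser = 0.7·0.2768 + 0.4·0.1808 + 0.4·0.5424; P(author P) ≈ 0.4012, P(author M) ≈ 0.1497, P(author Q) ≈ 0.4491
After 'present': normaliser = 0.3·0.4012 + 0.6·0.1497 + 0.6·0.4491; P(author P) ≈ 0.2509, P(author M) ≈ 0.1873, P(author Q) ≈ 0.5618

0.251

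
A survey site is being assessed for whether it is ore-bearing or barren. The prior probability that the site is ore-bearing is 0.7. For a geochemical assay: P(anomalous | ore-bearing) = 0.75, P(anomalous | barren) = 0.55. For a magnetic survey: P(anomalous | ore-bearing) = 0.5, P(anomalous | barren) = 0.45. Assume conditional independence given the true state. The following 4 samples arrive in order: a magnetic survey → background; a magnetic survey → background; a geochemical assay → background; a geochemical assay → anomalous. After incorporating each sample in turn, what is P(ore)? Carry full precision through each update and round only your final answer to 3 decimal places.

After a magnetic survey='background': P(ore) = 0.5·0.7000 / (0.5·0.7000 + 0.55·0.3000) ≈ 0.6796
After a magnetic survey='background': P(ore) = 0.5·0.6796 / (0.5·0.6796 + 0.55·0.3204) ≈ 0.6585
After a geochemical assay='background': P(ore) = 0.25·0.6585 / (0.25·0.6585 + 0.45·0.3415) ≈ 0.5172
After a geochemical assay='anomalous': P(ore) = 0.75·0.5172 / (0.75·0.5172 + 0.55·0.4828) ≈ 0.5936

0.594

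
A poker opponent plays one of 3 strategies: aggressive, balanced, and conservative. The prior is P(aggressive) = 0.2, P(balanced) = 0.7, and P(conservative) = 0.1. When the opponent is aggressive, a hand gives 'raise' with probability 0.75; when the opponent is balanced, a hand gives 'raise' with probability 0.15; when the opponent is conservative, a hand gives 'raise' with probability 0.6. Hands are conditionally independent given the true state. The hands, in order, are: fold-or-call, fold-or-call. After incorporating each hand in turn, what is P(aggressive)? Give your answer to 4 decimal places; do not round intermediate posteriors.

0.0234

After 'fold-or-call': normaliser = 0.25·0.2000 + 0.85·0.7000 + 0.4·0.1000; P(aggressive) ≈ 0.0730, P(balanced) ≈ 0.8686, P(conservative) ≈ 0.0584
After 'fold-or-call': normaliser = 0.25·0.0730 + 0.85·0.8686 + 0.4·0.0584; P(aggressive) ≈ 0.0234, P(balanced) ≈ 0.9467, P(conservative) ≈ 0.0299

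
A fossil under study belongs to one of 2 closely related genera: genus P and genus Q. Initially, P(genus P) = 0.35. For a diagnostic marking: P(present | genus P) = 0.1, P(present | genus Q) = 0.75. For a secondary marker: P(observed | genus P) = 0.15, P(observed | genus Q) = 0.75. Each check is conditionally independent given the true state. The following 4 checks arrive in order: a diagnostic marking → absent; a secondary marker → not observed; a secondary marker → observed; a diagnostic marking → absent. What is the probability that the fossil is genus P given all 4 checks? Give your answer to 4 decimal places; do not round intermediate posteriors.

0.8259

After a diagnostic marking='absent': P(genus P) = 0.9·0.3500 / (0.9·0.3500 + 0.25·0.6500) ≈ 0.6597
After a secondary marker='not observed': P(genus P) = 0.85·0.6597 / (0.85·0.6597 + 0.25·0.3403) ≈ 0.8683
After a secondary marker='observed': P(genus P) = 0.15·0.8683 / (0.15·0.8683 + 0.75·0.1317) ≈ 0.5686
After a diagnostic marking='absent': P(genus P) = 0.9·0.5686 / (0.9·0.5686 + 0.25·0.4314) ≈ 0.8259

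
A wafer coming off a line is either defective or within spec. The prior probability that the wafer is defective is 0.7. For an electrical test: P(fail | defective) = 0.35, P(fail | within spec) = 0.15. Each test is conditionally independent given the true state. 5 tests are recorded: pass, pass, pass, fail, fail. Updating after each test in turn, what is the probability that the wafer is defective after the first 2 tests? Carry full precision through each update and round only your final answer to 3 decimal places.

After 'pass': P(defective) = 0.65·0.7000 / (0.65·0.7000 + 0.85·0.3000) ≈ 0.6408
After 'pass': P(defective) = 0.65·0.6408 / (0.65·0.6408 + 0.85·0.3592) ≈ 0.5771

0.577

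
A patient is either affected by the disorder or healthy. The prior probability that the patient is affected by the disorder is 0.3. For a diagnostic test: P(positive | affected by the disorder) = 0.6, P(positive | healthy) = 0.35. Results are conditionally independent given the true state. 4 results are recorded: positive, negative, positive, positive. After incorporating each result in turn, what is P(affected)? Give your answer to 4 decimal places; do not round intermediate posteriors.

0.5706

After 'positive': P(affected) = 0.6·0.3000 / (0.6·0.3000 + 0.35·0.7000) ≈ 0.4235
After 'negative': P(affected) = 0.4·0.4235 / (0.4·0.4235 + 0.65·0.5765) ≈ 0.3114
After 'positive': P(affected) = 0.6·0.3114 / (0.6·0.3114 + 0.35·0.6886) ≈ 0.4366
After 'positive': P(affected) = 0.6·0.4366 / (0.6·0.4366 + 0.35·0.5634) ≈ 0.5706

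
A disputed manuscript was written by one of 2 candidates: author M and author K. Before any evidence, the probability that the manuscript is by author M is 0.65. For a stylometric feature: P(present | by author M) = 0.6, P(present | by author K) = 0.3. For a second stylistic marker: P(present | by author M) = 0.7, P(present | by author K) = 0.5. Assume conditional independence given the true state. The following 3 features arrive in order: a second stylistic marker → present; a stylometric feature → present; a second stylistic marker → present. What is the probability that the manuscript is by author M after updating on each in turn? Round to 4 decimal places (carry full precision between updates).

0.8792

Each posterior becomes the prior for the next update.
After a second stylistic marker='present': P(author M) = 0.7·0.6500 / (0.7·0.6500 + 0.5·0.3500) ≈ 0.7222
After a stylometric feature='present': P(author M) = 0.6·0.7222 / (0.6·0.7222 + 0.3·0.2778) ≈ 0.8387
After a second stylistic marker='present': P(author M) = 0.7·0.8387 / (0.7·0.8387 + 0.5·0.1613) ≈ 0.8792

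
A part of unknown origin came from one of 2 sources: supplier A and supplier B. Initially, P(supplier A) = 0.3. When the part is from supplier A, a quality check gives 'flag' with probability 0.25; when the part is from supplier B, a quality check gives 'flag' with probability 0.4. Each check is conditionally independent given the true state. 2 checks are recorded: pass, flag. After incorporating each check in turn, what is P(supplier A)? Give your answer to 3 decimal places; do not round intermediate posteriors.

0.251

After 'pass': P(supplier A) = 0.75·0.3000 / (0.75·0.3000 + 0.6·0.7000) ≈ 0.3488
After 'flag': P(supplier A) = 0.25·0.3488 / (0.25·0.3488 + 0.4·0.6512) ≈ 0.2508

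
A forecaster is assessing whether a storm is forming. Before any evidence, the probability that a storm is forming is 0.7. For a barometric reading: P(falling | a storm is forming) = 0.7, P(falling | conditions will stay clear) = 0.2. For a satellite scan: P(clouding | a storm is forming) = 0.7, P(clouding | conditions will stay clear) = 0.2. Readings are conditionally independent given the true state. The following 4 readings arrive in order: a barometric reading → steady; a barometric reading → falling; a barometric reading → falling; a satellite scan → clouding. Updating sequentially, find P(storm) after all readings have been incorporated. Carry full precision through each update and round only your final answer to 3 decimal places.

0.974

After a barometric reading='steady': P(storm) = 0.3·0.7000 / (0.3·0.7000 + 0.8·0.3000) ≈ 0.4667
After a barometric reading='falling': P(storm) = 0.7·0.4667 / (0.7·0.4667 + 0.2·0.5333) ≈ 0.7538
After a barometric reading='falling': P(storm) = 0.7·0.7538 / (0.7·0.7538 + 0.2·0.2462) ≈ 0.9147
After a satellite scan='clouding': P(storm) = 0.7·0.9147 / (0.7·0.9147 + 0.2·0.0853) ≈ 0.9740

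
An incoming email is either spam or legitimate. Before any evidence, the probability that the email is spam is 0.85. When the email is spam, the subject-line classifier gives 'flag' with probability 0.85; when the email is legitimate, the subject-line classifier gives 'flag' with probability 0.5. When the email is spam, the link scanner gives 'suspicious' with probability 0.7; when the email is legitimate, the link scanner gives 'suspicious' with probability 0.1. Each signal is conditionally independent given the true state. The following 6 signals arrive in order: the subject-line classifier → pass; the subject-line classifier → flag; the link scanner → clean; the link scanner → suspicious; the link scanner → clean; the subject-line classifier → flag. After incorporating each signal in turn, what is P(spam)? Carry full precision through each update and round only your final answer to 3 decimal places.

After the subject-line classifier='pass': P(spam) = 0.15·0.8500 / (0.15·0.8500 + 0.5·0.1500) ≈ 0.6296
After the subject-line classifier='flag': P(spam) = 0.85·0.6296 / (0.85·0.6296 + 0.5·0.3704) ≈ 0.7429
After the link scanner='clean': P(spam) = 0.3·0.7429 / (0.3·0.7429 + 0.9·0.2571) ≈ 0.4907
After the link scanner='suspicious': P(spam) = 0.7·0.4907 / (0.7·0.4907 + 0.1·0.5093) ≈ 0.8709
After the link scanner='clean': P(spam) = 0.3·0.8709 / (0.3·0.8709 + 0.9·0.1291) ≈ 0.6921
After the subject-line classifier='flag': P(spam) = 0.85·0.6921 / (0.85·0.6921 + 0.5·0.3079) ≈ 0.7926

0.793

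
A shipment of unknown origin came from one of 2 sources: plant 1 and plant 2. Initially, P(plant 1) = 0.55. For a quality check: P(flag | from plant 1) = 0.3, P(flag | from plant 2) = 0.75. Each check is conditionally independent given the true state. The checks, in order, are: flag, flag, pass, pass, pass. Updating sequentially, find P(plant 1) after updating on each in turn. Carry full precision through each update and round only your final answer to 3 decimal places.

After 'flag': P(plant 1) = 0.3·0.5500 / (0.3·0.5500 + 0.75·0.4500) ≈ 0.3284
After 'flag': P(plant 1) = 0.3·0.3284 / (0.3·0.3284 + 0.75·0.6716) ≈ 0.1636
After 'pass': P(plant 1) = 0.7·0.1636 / (0.7·0.1636 + 0.25·0.8364) ≈ 0.3538
After 'pass': P(plant 1) = 0.7·0.3538 / (0.7·0.3538 + 0.25·0.6462) ≈ 0.6052
After 'pass': P(plant 1) = 0.7·0.6052 / (0.7·0.6052 + 0.25·0.3948) ≈ 0.8111

0.811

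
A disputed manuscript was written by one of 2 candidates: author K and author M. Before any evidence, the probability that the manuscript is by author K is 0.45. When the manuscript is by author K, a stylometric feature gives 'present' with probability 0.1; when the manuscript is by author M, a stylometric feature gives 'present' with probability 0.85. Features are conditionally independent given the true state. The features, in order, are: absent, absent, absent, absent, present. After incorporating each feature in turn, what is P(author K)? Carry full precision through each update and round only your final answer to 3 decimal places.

Each posterior becomes the prior for the next update.
After 'absent': P(author K) = 0.9·0.4500 / (0.9·0.4500 + 0.15·0.5500) ≈ 0.8308
After 'absent': P(author K) = 0.9·0.8308 / (0.9·0.8308 + 0.15·0.1692) ≈ 0.9672
After 'absent': P(author K) = 0.9·0.9672 / (0.9·0.9672 + 0.15·0.0328) ≈ 0.9944
After 'absent': P(author K) = 0.9·0.9944 / (0.9·0.9944 + 0.15·0.0056) ≈ 0.9991
After 'present': P(author K) = 0.1·0.9991 / (0.1·0.9991 + 0.85·0.0009) ≈ 0.9920

0.992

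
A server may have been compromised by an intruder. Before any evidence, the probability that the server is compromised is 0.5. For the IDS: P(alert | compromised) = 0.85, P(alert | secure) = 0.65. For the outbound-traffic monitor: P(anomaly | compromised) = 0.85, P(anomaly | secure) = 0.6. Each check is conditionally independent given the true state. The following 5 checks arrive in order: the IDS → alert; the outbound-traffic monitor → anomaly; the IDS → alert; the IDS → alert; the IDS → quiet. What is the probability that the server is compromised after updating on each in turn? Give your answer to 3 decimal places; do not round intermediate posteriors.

0.576

After the IDS='alert': P(compromised) = 0.85·0.5000 / (0.85·0.5000 + 0.65·0.5000) ≈ 0.5667
After the outbound-traffic monitor='anomaly': P(compromised) = 0.85·0.5667 / (0.85·0.5667 + 0.6·0.4333) ≈ 0.6494
After the IDS='alert': P(compromised) = 0.85·0.6494 / (0.85·0.6494 + 0.65·0.3506) ≈ 0.7078
After the IDS='alert': P(compromised) = 0.85·0.7078 / (0.85·0.7078 + 0.65·0.2922) ≈ 0.7601
After the IDS='quiet': P(compromised) = 0.15·0.7601 / (0.15·0.7601 + 0.35·0.2399) ≈ 0.5759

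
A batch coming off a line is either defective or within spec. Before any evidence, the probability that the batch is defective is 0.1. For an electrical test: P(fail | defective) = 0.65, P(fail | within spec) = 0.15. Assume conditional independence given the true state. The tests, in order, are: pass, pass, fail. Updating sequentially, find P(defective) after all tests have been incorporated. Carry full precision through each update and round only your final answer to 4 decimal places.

0.0755

After 'pass': P(defective) = 0.35·0.1000 / (0.35·0.1000 + 0.85·0.9000) ≈ 0.0437
After 'pass': P(defective) = 0.35·0.0437 / (0.35·0.0437 + 0.85·0.9563) ≈ 0.0185
After 'fail': P(defective) = 0.65·0.0185 / (0.65·0.0185 + 0.15·0.9815) ≈ 0.0755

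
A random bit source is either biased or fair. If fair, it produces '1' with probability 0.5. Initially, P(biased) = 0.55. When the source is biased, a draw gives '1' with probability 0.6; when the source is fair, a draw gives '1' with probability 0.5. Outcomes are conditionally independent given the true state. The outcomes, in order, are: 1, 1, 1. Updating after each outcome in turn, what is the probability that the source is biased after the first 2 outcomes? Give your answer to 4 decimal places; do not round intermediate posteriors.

After '1': P(biased) = 0.6·0.5500 / (0.6·0.5500 + 0.5·0.4500) ≈ 0.5946
After '1': P(biased) = 0.6·0.5946 / (0.6·0.5946 + 0.5·0.4054) ≈ 0.6377

0.6377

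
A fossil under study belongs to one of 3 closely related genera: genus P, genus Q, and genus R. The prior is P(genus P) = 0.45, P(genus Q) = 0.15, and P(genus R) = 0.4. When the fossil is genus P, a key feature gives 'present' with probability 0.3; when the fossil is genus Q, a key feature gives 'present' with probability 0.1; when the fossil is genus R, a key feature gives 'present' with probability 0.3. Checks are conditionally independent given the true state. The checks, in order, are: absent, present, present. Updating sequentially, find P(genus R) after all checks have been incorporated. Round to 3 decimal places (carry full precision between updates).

0.459

After 'absent': normaliser = 0.7·0.4500 + 0.9·0.1500 + 0.7·0.4000; P(genus P) ≈ 0.4315, P(genus Q) ≈ 0.1849, P(genus R) ≈ 0.3836
After 'present': normaliser = 0.3·0.4315 + 0.1·0.1849 + 0.3·0.3836; P(genus P) ≈ 0.4922, P(genus Q) ≈ 0.0703, P(genus R) ≈ 0.4375
After 'present': normaliser = 0.3·0.4922 + 0.1·0.0703 + 0.3·0.4375; P(genus P) ≈ 0.5164, P(genus Q) ≈ 0.0246, P(genus R) ≈ 0.4590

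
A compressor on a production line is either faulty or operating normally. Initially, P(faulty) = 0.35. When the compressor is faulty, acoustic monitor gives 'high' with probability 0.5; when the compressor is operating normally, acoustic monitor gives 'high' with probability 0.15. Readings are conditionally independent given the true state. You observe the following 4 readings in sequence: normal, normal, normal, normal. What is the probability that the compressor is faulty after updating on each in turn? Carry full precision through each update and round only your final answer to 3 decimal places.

After 'normal': P(faulty) = 0.5·0.3500 / (0.5·0.3500 + 0.85·0.6500) ≈ 0.2405
After 'normal': P(faulty) = 0.5·0.2405 / (0.5·0.2405 + 0.85·0.7595) ≈ 0.1571
After 'normal': P(faulty) = 0.5·0.1571 / (0.5·0.1571 + 0.85·0.8429) ≈ 0.0988
After 'normal': P(faulty) = 0.5·0.0988 / (0.5·0.0988 + 0.85·0.9012) ≈ 0.0606

0.061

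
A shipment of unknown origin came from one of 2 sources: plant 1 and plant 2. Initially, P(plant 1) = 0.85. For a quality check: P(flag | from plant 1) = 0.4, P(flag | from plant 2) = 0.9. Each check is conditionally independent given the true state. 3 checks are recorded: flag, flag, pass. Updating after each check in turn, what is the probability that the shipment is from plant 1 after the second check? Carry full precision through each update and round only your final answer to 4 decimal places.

0.5282

After 'flag': P(plant 1) = 0.4·0.8500 / (0.4·0.8500 + 0.9·0.1500) ≈ 0.7158
After 'flag': P(plant 1) = 0.4·0.7158 / (0.4·0.7158 + 0.9·0.2842) ≈ 0.5282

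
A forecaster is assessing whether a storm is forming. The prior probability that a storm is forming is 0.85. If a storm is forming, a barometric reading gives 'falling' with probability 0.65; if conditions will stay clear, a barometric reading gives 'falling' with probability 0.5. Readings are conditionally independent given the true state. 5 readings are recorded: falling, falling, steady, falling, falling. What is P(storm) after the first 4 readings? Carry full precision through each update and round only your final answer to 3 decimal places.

0.897

Each posterior becomes the prior for the next update.
After 'falling': P(storm) = 0.65·0.8500 / (0.65·0.8500 + 0.5·0.1500) ≈ 0.8805
After 'falling': P(storm) = 0.65·0.8805 / (0.65·0.8805 + 0.5·0.1195) ≈ 0.9055
After 'steady': P(storm) = 0.35·0.9055 / (0.35·0.9055 + 0.5·0.0945) ≈ 0.8702
After 'falling': P(storm) = 0.65·0.8702 / (0.65·0.8702 + 0.5·0.1298) ≈ 0.8971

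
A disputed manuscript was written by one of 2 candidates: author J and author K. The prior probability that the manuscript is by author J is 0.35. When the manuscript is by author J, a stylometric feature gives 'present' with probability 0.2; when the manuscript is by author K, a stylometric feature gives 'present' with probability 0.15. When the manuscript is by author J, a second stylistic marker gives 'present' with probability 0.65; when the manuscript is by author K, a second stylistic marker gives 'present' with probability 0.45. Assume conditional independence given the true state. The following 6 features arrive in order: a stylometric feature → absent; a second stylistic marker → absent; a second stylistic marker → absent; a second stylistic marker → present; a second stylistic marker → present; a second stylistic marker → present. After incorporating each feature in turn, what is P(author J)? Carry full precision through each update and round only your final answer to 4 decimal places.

0.3821

Each posterior becomes the prior for the next update.
After a stylometric feature='absent': P(author J) = 0.8·0.3500 / (0.8·0.3500 + 0.85·0.6500) ≈ 0.3363
After a second stylistic marker='absent': P(author J) = 0.35·0.3363 / (0.35·0.3363 + 0.55·0.6637) ≈ 0.2439
After a second stylistic marker='absent': P(author J) = 0.35·0.2439 / (0.35·0.2439 + 0.55·0.7561) ≈ 0.1703
After a second stylistic marker='present': P(author J) = 0.65·0.1703 / (0.65·0.1703 + 0.45·0.8297) ≈ 0.2287
After a second stylistic marker='present': P(author J) = 0.65·0.2287 / (0.65·0.2287 + 0.45·0.7713) ≈ 0.2998
After a second stylistic marker='present': P(author J) = 0.65·0.2998 / (0.65·0.2998 + 0.45·0.7002) ≈ 0.3821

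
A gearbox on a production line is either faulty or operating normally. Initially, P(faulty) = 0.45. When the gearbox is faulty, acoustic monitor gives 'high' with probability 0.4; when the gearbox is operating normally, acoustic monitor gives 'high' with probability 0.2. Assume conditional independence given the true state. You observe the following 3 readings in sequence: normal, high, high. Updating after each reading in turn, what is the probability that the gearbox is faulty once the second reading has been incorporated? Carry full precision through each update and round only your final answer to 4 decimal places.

After 'normal': P(faulty) = 0.6·0.4500 / (0.6·0.4500 + 0.8·0.5500) ≈ 0.3803
After 'high': P(faulty) = 0.4·0.3803 / (0.4·0.3803 + 0.2·0.6197) ≈ 0.5510

0.5510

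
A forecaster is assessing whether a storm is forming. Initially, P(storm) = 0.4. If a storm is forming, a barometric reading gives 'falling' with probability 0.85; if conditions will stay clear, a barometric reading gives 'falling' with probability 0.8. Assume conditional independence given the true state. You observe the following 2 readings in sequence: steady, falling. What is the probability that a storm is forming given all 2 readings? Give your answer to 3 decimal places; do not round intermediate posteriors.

After 'steady': P(storm) = 0.15·0.4000 / (0.15·0.4000 + 0.2·0.6000) ≈ 0.3333
After 'falling': P(storm) = 0.85·0.3333 / (0.85·0.3333 + 0.8·0.6667) ≈ 0.3469

0.347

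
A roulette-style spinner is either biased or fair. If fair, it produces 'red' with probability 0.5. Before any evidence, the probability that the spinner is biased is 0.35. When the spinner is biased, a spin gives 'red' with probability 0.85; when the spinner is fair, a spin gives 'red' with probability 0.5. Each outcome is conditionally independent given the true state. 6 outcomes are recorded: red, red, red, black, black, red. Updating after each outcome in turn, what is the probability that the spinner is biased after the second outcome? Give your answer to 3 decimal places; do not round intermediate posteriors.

After 'red': P(biased) = 0.85·0.3500 / (0.85·0.3500 + 0.5·0.6500) ≈ 0.4779
After 'red': P(biased) = 0.85·0.4779 / (0.85·0.4779 + 0.5·0.5221) ≈ 0.6088

0.609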